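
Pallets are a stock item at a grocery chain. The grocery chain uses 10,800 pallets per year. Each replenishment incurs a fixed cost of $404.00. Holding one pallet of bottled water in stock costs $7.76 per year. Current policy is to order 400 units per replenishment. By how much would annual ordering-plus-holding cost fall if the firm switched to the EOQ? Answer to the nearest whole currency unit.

EOQ = √(2DS/H) = √(2 × 10,800 × 404 / 7.76) ≈ 1060.44.
Cost at Q* = (D/Q*)S + (Q*/2)H = √(2DSH) ≈ $8,229.03.
Cost at Q = 400: (10,800/400)×404 + (400/2)×7.76 = $10,908.00 + $1,552.00 = $12,460.00.
Excess = $12,460.00 − $8,229.03 = $4,230.97.

Extra cost ≈ $4,231 per year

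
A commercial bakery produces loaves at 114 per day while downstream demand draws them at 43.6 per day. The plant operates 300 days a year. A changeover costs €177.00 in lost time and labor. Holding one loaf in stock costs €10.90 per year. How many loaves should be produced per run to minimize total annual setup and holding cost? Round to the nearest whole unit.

Annual demand D = 43.6 × 300 = 13,080.
Production build-up factor (1 − d/p) = 1 − 43.6/114 = 0.6175.
Q* = √(2DS / (H(1 − d/p))) = √(2 × 13,080 × 177 / (10.9 × 0.6175)).
= √(4,630,320 / 6.7312) ≈ 829.389.

Q* ≈ 829 loaves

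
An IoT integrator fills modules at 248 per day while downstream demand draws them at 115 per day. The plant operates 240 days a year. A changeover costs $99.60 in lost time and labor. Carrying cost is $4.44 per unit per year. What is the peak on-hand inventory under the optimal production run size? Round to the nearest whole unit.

I_max ≈ 815 modules

Annual demand D = 115 × 240 = 27,600.
Production build-up factor (1 − d/p) = 1 − 115/248 = 0.5363.
Q* = √(2DS / (H(1 − d/p))) = √(2 × 27,600 × 99.6 / (4.44 × 0.5363)).
= √(5,497,920 / 2.3811) ≈ 1519.525.
Maximum inventory = Q*(1 − d/p) = 1519.525 × 0.5363 ≈ 814.906.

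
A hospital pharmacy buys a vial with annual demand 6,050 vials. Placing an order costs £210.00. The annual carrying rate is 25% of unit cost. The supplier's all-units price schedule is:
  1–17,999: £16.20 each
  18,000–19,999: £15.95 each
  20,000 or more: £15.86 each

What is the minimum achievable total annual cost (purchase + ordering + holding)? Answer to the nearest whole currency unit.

TC* ≈ £101,218

Holding cost per unit per year at price C is H = 0.25·C.
Evaluate total cost at each tier's feasible EOQ or, if the EOQ is below the tier, at the tier's minimum quantity.
EOQ at £16.20 = 792.1 (feasible in tier 1): TC = 6,050×£16.20 + (6,050/792.1)×210 + (792.1/2)×0.25×£16.20 = £101,217.97.
EOQ at £15.95 = 798.3 < 18000, so use break Q=18000: TC = 6,050×£15.95 + (6,050/18000.0)×210 + (18000.0/2)×0.25×£15.95 = £132,455.58.
EOQ at £15.86 = 800.5 < 20000, so use break Q=20000: TC = 6,050×£15.86 + (6,050/20000.0)×210 + (20000.0/2)×0.25×£15.86 = £135,666.52.
Lowest total cost among the candidates is at Q = 792.1.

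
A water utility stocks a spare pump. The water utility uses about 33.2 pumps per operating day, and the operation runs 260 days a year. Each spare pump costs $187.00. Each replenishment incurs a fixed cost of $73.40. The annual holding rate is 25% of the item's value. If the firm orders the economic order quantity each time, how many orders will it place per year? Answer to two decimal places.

Annual demand D = 33.2 × 260 = 8,632.
Holding cost H = 0.25 × $187.00 = $46.7500 per unit per year.
The optimal lot size = √(2DS/H) = √(2 × 8,632 × 73.4 / 46.75) ≈ 164.64.
Orders per year = D / Q* = 8,632 / 164.64 ≈ 52.430.

N ≈ 52.43 orders per year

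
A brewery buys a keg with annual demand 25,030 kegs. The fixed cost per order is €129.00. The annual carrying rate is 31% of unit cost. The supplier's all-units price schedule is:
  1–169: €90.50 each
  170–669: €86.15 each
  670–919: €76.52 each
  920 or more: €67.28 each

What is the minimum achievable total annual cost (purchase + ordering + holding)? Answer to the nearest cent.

Holding cost per unit per year at price C is H = 0.31·C.
Candidates are each tier's EOQ (if it falls in that tier) and each price-break quantity.
Tier 1 (€90.50): EOQ = 479.8 exceeds tier's upper bound 169, so this tier is dominated.
EOQ at €86.15 = 491.7 (feasible in tier 2): TC = 25,030×€86.15 + (25,030/491.7)×129 + (491.7/2)×0.31×€86.15 = €2,169,467.04.
EOQ at €76.52 = 521.8 < 670, so use break Q=670: TC = 25,030×€76.52 + (25,030/670.0)×129 + (670.0/2)×0.31×€76.52 = €1,928,061.41.
EOQ at €67.28 = 556.4 < 920, so use break Q=920: TC = 25,030×€67.28 + (25,030/920.0)×129 + (920.0/2)×0.31×€67.28 = €1,697,122.17.
Lowest total cost among the candidates is at Q = 920.0.

TC* ≈ €1,697,122.17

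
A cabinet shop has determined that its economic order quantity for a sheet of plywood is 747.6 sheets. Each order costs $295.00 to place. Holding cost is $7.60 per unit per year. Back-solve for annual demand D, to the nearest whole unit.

D ≈ 7,199 sheets per year

The basic EOQ model gives Q* = √(2DS/H); rearrange for the unknown.
From Q* = √(2DS/H): D = Q*²H / (2S) = 747.6² × 7.6 / (2 × 295) = 7199.464.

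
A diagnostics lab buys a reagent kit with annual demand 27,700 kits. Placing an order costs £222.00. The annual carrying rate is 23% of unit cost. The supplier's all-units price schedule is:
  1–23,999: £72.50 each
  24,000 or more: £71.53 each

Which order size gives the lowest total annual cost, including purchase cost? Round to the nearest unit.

Holding cost per unit per year at price C is H = 0.23·C.
Evaluate total cost at each tier's feasible EOQ or, if the EOQ is below the tier, at the tier's minimum quantity.
EOQ at £72.50 = 858.8 (feasible in tier 1): TC = 27,700×£72.50 + (27,700/858.8)×222 + (858.8/2)×0.23×£72.50 = £2,022,570.70.
EOQ at £71.53 = 864.6 < 24000, so use break Q=24000: TC = 27,700×£71.53 + (27,700/24000.0)×222 + (24000.0/2)×0.23×£71.53 = £2,179,060.02.
Lowest total cost is £2,022,570.70 at Q = 858.8.

Q* ≈ 859 kits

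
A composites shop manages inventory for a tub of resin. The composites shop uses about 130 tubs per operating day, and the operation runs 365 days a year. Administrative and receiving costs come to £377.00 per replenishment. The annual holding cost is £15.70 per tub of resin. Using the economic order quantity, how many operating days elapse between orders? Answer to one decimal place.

Annual demand D = 130 × 365 = 47,450.
The optimal lot size = √(2DS/H) = √(2 × 47,450 × 377 / 15.7) ≈ 1509.57.
Cycle time = Q*/D × 365 = 1509.57 / 47,450 × 365 ≈ 11.612 days.

T ≈ 11.6 days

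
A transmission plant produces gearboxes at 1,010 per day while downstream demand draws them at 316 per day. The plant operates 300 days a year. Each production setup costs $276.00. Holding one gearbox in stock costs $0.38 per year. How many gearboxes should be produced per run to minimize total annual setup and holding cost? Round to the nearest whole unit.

Annual demand D = 316 × 300 = 94,800.
Production build-up factor (1 − d/p) = 1 − 316/1,010 = 0.6871.
Q* = √(2DS / (H(1 − d/p))) = √(2 × 94,800 × 276 / (0.38 × 0.6871)).
= √(52,329,600 / 0.2611) ≈ 14156.727.

Q* ≈ 14,157 gearboxes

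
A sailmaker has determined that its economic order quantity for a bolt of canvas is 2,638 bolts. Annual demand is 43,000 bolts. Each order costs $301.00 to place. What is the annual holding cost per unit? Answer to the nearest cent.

Squaring Q* = √(2DS/H) gives Q*² = 2DS/H.
From Q* = √(2DS/H): H = 2DS / Q*² = 2 × 43,000 × 301 / 2,638² = 3.7198.

H ≈ $3.72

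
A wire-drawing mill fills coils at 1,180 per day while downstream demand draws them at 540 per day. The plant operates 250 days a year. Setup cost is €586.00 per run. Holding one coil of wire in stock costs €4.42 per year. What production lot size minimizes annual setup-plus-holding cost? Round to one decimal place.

Annual demand D = 540 × 250 = 135,000.
Production build-up factor (1 − d/p) = 1 − 540/1,180 = 0.5424.
Q* = √(2DS / (H(1 − d/p))) = √(2 × 135,000 × 586 / (4.42 × 0.5424)).
= √(158,220,000 / 2.3973) ≈ 8124.012.

Q* ≈ 8,124.0 coils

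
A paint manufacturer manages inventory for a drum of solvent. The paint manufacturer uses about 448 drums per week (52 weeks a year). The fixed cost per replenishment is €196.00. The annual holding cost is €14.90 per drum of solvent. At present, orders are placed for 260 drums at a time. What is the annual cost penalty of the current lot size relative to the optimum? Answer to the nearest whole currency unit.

Annual demand D = 448 × 52 = 23,296.
EOQ = √(2DS/H) = √(2 × 23,296 × 196 / 14.9) ≈ 782.87.
Cost at Q* = (D/Q*)S + (Q*/2)H = √(2DSH) ≈ €11,664.79.
Cost at Q = 260: (23,296/260)×196 + (260/2)×14.9 = €17,561.60 + €1,937.00 = €19,498.60.
Excess = €19,498.60 − €11,664.79 = €7,833.81.

Extra cost ≈ €7,834 per year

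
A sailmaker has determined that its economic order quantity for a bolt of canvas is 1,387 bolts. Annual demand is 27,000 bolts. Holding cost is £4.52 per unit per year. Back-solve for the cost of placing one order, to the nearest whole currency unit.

Squaring Q* = √(2DS/H) gives Q*² = 2DS/H.
From Q* = √(2DS/H): S = Q*²H / (2D) = 1,387² × 4.52 / (2 × 27,000) = 161.0266.

S ≈ £161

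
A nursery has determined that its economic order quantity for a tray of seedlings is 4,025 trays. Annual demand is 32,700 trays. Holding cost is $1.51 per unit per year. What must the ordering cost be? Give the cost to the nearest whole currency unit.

The basic EOQ model gives Q* = √(2DS/H); rearrange for the unknown.
From Q* = √(2DS/H): S = Q*²H / (2D) = 4,025² × 1.51 / (2 × 32,700) = 374.0511.

S ≈ $374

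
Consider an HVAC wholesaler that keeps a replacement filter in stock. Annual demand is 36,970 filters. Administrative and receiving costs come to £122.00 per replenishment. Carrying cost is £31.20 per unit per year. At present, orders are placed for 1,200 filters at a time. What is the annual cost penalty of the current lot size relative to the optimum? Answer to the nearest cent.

EOQ = √(2DS/H) = √(2 × 36,970 × 122 / 31.2) ≈ 537.70.
Cost at Q* = (D/Q*)S + (Q*/2)H = √(2DSH) ≈ £16,776.33.
Cost at Q = 1,200: (36,970/1,200)×122 + (1,200/2)×31.2 = £3,758.62 + £18,720.00 = £22,478.62.
Excess = £22,478.62 − £16,776.33 = £5,702.29.

Extra cost ≈ £5,702.29 per year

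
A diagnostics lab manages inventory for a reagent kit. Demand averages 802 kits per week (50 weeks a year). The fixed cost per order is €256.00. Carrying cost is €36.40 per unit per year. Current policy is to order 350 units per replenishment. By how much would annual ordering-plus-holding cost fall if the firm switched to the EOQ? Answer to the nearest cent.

Annual demand D = 802 × 50 = 40,100.
EOQ = √(2DS/H) = √(2 × 40,100 × 256 / 36.4) ≈ 751.03.
Cost at Q* = (D/Q*)S + (Q*/2)H = √(2DSH) ≈ €27,337.44.
Cost at Q = 350: (40,100/350)×256 + (350/2)×36.4 = €29,330.29 + €6,370.00 = €35,700.29.
Excess = €35,700.29 − €27,337.44 = €8,362.84.

Extra cost ≈ €8,362.84 per year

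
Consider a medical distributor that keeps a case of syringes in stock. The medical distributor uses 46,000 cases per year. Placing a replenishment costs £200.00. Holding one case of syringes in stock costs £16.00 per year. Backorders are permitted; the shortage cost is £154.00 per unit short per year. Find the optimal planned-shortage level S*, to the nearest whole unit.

With planned backorders, Q* = √(2DS/H) · √((H+B)/B).
√(2DS/H) = √(2 × 46,000 × 200 / 16) = 1072.381.
√((H+B)/B) = √((16+154)/154) = 1.0507.
Q* ≈ 1126.712.
S* = Q* · H/(H+B) = 1126.712 × 16/170 ≈ 106.044.

S* ≈ 106 cases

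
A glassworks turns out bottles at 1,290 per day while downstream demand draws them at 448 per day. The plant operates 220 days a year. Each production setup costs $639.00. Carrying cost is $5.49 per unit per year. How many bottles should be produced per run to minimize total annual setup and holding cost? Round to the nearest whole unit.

Annual demand D = 448 × 220 = 98,560.
Production build-up factor (1 − d/p) = 1 − 448/1,290 = 0.6527.
Q* = √(2DS / (H(1 − d/p))) = √(2 × 98,560 × 639 / (5.49 × 0.6527)).
= √(125,959,680 / 3.5834) ≈ 5928.822.

Q* ≈ 5,929 bottles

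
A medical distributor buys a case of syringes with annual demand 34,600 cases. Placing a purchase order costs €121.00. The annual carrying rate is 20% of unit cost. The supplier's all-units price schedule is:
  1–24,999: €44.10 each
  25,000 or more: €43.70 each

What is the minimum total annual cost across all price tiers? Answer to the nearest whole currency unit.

Holding cost per unit per year at price C is H = 0.20·C.
Evaluate total cost at each tier's feasible EOQ or, if the EOQ is below the tier, at the tier's minimum quantity.
EOQ at €44.10 = 974.3 (feasible in tier 1): TC = 34,600×€44.10 + (34,600/974.3)×121 + (974.3/2)×0.20×€44.10 = €1,534,453.70.
EOQ at €43.70 = 978.8 < 25000, so use break Q=25000: TC = 34,600×€43.70 + (34,600/25000.0)×121 + (25000.0/2)×0.20×€43.70 = €1,621,437.46.
Lowest total cost among the candidates is at Q = 974.3.

TC* ≈ €1,534,454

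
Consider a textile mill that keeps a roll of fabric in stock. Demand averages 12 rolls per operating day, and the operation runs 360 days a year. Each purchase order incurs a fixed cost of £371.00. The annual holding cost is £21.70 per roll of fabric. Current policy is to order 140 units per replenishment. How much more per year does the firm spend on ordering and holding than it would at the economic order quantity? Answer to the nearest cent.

Extra cost ≈ £4,626.85 per year

Annual demand D = 12 × 360 = 4,320.
EOQ = √(2DS/H) = √(2 × 4,320 × 371 / 21.7) ≈ 384.34.
Cost at Q* = (D/Q*)S + (Q*/2)H = √(2DSH) ≈ £8,340.15.
Cost at Q = 140: (4,320/140)×371 + (140/2)×21.7 = £11,448.00 + £1,519.00 = £12,967.00.
Excess = £12,967.00 − £8,340.15 = £4,626.85.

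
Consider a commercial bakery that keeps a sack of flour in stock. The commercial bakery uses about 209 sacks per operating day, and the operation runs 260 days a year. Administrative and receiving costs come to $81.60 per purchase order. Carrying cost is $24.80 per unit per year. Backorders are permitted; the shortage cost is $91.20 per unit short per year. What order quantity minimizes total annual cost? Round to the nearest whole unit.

Annual demand D = 209 × 260 = 54,340.
With planned backorders, Q* = √(2DS/H) · √((H+B)/B).
√(2DS/H) = √(2 × 54,340 × 81.6 / 24.8) = 597.990.
√((H+B)/B) = √((24.8+91.2)/91.2) = 1.1278.
Q* ≈ 674.413.

Q* ≈ 674 sacks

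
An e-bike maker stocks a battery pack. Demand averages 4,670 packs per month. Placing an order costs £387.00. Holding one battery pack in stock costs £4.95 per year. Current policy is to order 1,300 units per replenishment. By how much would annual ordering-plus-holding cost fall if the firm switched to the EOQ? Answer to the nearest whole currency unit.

Annual demand D = 4,670 × 12 = 56,040.
EOQ = √(2DS/H) = √(2 × 56,040 × 387 / 4.95) ≈ 2960.17.
Cost at Q* = (D/Q*)S + (Q*/2)H = √(2DSH) ≈ £14,652.85.
Cost at Q = 1,300: (56,040/1,300)×387 + (1,300/2)×4.95 = £16,682.68 + £3,217.50 = £19,900.18.
Excess = £19,900.18 − £14,652.85 = £5,247.33.

Extra cost ≈ £5,247 per year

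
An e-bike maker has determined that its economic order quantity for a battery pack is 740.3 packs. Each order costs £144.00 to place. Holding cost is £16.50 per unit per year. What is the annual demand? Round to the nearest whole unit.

D ≈ 31,398 packs per year

Invert the EOQ relation Q*² = 2DS/H.
From Q* = √(2DS/H): D = Q*²H / (2S) = 740.3² × 16.5 / (2 × 144) = 31398.359.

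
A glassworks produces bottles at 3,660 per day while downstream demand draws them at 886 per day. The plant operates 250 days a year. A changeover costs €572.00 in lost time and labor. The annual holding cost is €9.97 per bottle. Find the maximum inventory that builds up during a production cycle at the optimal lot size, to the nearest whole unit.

I_max ≈ 4,389 bottles

Annual demand D = 886 × 250 = 221,500.
Production build-up factor (1 − d/p) = 1 − 886/3,660 = 0.7579.
Q* = √(2DS / (H(1 − d/p))) = √(2 × 221,500 × 572 / (9.97 × 0.7579)).
= √(253,396,000 / 7.5565) ≈ 5790.814.
Maximum inventory = Q*(1 − d/p) = 5790.814 × 0.7579 ≈ 4388.994.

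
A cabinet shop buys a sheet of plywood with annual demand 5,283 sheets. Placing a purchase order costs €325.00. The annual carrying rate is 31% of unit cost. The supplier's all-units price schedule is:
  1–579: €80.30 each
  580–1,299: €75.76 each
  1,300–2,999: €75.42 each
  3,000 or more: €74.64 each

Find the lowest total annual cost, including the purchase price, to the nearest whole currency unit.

TC* ≈ €410,011

Holding cost per unit per year at price C is H = 0.31·C.
For each price level, check whether its EOQ is feasible; otherwise the best quantity at that price is the breakpoint.
EOQ at €80.30 = 371.4 (feasible in tier 1): TC = 5,283×€80.30 + (5,283/371.4)×325 + (371.4/2)×0.31×€80.30 = €433,470.51.
EOQ at €75.76 = 382.4 < 580, so use break Q=580: TC = 5,283×€75.76 + (5,283/580.0)×325 + (580.0/2)×0.31×€75.76 = €410,011.21.
EOQ at €75.42 = 383.2 < 1300, so use break Q=1300: TC = 5,283×€75.42 + (5,283/1300.0)×325 + (1300.0/2)×0.31×€75.42 = €414,961.74.
EOQ at €74.64 = 385.2 < 3000, so use break Q=3000: TC = 5,283×€74.64 + (5,283/3000.0)×325 + (3000.0/2)×0.31×€74.64 = €429,603.04.
Lowest total cost among the candidates is at Q = 580.0.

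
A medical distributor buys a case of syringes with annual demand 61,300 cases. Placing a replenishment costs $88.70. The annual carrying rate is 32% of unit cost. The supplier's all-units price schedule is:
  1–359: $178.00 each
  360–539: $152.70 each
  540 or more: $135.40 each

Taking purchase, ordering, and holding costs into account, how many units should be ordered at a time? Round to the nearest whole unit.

Q* ≈ 540 cases

Holding cost per unit per year at price C is H = 0.32·C.
Evaluate total cost at each tier's feasible EOQ or, if the EOQ is below the tier, at the tier's minimum quantity.
Tier 1 ($178.00): EOQ = 436.9 exceeds tier's upper bound 359, so this tier is dominated.
EOQ at $152.70 = 471.8 (feasible in tier 2): TC = 61,300×$152.70 + (61,300/471.8)×88.7 + (471.8/2)×0.32×$152.70 = $9,383,561.63.
EOQ at $135.40 = 501.0 < 540, so use break Q=540: TC = 61,300×$135.40 + (61,300/540.0)×88.7 + (540.0/2)×0.32×$135.40 = $8,321,787.65.
Lowest total cost is $8,321,787.65 at Q = 540.0.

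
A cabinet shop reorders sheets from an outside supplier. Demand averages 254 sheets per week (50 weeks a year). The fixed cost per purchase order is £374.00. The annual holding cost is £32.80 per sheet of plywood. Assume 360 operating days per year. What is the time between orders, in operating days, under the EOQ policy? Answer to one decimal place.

T ≈ 15.3 days

Annual demand D = 254 × 50 = 12,700.
EOQ = √(2DS/H) = √(2 × 12,700 × 374 / 32.8) ≈ 538.17.
Cycle time = Q*/D × 360 = 538.17 / 12,700 × 360 ≈ 15.255 days.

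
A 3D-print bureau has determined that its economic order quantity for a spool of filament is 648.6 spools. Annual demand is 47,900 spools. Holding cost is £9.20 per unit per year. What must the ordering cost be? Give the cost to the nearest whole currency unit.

S ≈ £40

Invert the EOQ relation Q*² = 2DS/H.
From Q* = √(2DS/H): S = Q*²H / (2D) = 648.6² × 9.2 / (2 × 47,900) = 40.3995.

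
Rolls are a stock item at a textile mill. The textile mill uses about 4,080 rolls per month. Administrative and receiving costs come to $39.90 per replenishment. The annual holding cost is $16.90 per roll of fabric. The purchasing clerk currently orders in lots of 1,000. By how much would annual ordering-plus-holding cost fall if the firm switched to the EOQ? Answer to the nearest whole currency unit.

Annual demand D = 4,080 × 12 = 48,960.
EOQ = √(2DS/H) = √(2 × 48,960 × 39.9 / 16.9) ≈ 480.82.
Cost at Q* = (D/Q*)S + (Q*/2)H = √(2DSH) ≈ $8,125.79.
Cost at Q = 1,000: (48,960/1,000)×39.9 + (1,000/2)×16.9 = $1,953.50 + $8,450.00 = $10,403.50.
Excess = $10,403.50 − $8,125.79 = $2,277.72.

Extra cost ≈ $2,278 per year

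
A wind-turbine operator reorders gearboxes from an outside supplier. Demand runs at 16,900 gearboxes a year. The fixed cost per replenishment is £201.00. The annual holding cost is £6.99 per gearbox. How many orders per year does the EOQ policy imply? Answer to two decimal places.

N ≈ 17.14 orders per year

Q* = √(2DS/H) = √(2 × 16,900 × 201 / 6.99) ≈ 985.87.
Orders per year = D / Q* = 16,900 / 985.87 ≈ 17.142.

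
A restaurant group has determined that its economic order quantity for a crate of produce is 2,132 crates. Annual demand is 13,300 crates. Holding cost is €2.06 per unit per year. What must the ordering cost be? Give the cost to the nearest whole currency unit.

Invert the EOQ relation Q*² = 2DS/H.
From Q* = √(2DS/H): S = Q*²H / (2D) = 2,132² × 2.06 / (2 × 13,300) = 352.0140.

S ≈ €352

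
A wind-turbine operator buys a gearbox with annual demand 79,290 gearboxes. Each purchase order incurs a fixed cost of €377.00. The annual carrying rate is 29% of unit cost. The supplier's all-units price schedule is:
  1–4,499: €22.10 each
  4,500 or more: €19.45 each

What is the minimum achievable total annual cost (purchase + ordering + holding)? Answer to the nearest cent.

Holding cost per unit per year at price C is H = 0.29·C.
For each price level, check whether its EOQ is feasible; otherwise the best quantity at that price is the breakpoint.
EOQ at €22.10 = 3054.2 (feasible in tier 1): TC = 79,290×€22.10 + (79,290/3054.2)×377 + (3054.2/2)×0.29×€22.10 = €1,771,883.47.
EOQ at €19.45 = 3255.6 < 4500, so use break Q=4500: TC = 79,290×€19.45 + (79,290/4500.0)×377 + (4500.0/2)×0.29×€19.45 = €1,561,524.36.
Lowest total cost among the candidates is at Q = 4500.0.

TC* ≈ €1,561,524.36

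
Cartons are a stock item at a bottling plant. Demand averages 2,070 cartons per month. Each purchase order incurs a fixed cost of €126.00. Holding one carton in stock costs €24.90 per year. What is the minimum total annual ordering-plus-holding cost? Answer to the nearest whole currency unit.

Annual demand D = 2,070 × 12 = 24,840.
The optimal lot size = √(2DS/H) = √(2 × 24,840 × 126 / 24.9) ≈ 501.39.
At Q*, ordering cost (D/Q*)S equals holding cost (Q*/2)H, each = √(DSH/2).
Minimum total = √(2DSH) = √(2 × 24,840 × 126 × 24.9) ≈ 12484.632.

TC* ≈ €12,485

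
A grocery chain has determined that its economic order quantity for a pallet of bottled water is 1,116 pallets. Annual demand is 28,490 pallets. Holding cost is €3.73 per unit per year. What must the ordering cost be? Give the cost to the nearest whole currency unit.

S ≈ €82

Invert the EOQ relation Q*² = 2DS/H.
From Q* = √(2DS/H): S = Q*²H / (2D) = 1,116² × 3.73 / (2 × 28,490) = 81.5295.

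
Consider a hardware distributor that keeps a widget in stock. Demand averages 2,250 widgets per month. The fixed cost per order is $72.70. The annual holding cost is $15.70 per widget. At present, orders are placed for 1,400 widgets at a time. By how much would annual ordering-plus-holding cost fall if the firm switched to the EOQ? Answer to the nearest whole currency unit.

Annual demand D = 2,250 × 12 = 27,000.
EOQ = √(2DS/H) = √(2 × 27,000 × 72.7 / 15.7) ≈ 500.05.
Cost at Q* = (D/Q*)S + (Q*/2)H = √(2DSH) ≈ $7,850.80.
Cost at Q = 1,400: (27,000/1,400)×72.7 + (1,400/2)×15.7 = $1,402.07 + $10,990.00 = $12,392.07.
Excess = $12,392.07 − $7,850.80 = $4,541.27.

Extra cost ≈ $4,541 per year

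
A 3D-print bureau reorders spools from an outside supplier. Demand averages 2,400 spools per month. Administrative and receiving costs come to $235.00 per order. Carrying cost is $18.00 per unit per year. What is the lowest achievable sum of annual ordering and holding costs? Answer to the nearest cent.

Annual demand D = 2,400 × 12 = 28,800.
The optimal lot size = √(2DS/H) = √(2 × 28,800 × 235 / 18) ≈ 867.18.
At the optimum the two cost components are equal, so total cost = 2·(Q*/2)H = Q*·H.
Minimum total = √(2DSH) = √(2 × 28,800 × 235 × 18) ≈ 15609.228.

TC* ≈ $15,609.23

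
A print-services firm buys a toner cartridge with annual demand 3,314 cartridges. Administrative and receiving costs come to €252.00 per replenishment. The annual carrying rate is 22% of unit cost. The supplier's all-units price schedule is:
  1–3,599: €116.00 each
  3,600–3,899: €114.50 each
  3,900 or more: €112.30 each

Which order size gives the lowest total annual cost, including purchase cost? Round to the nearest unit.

Holding cost per unit per year at price C is H = 0.22·C.
Evaluate total cost at each tier's feasible EOQ or, if the EOQ is below the tier, at the tier's minimum quantity.
EOQ at €116.00 = 255.8 (feasible in tier 1): TC = 3,314×€116.00 + (3,314/255.8)×252 + (255.8/2)×0.22×€116.00 = €390,952.78.
EOQ at €114.50 = 257.5 < 3600, so use break Q=3600: TC = 3,314×€114.50 + (3,314/3600.0)×252 + (3600.0/2)×0.22×€114.50 = €425,026.98.
EOQ at €112.30 = 260.0 < 3900, so use break Q=3900: TC = 3,314×€112.30 + (3,314/3900.0)×252 + (3900.0/2)×0.22×€112.30 = €420,553.04.
Lowest total cost is €390,952.78 at Q = 255.8.

Q* ≈ 256 cartridges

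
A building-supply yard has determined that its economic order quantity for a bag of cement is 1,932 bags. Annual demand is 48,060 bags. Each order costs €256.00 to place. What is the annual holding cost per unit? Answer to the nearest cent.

H ≈ €6.59

Squaring Q* = √(2DS/H) gives Q*² = 2DS/H.
From Q* = √(2DS/H): H = 2DS / Q*² = 2 × 48,060 × 256 / 1,932² = 6.5923.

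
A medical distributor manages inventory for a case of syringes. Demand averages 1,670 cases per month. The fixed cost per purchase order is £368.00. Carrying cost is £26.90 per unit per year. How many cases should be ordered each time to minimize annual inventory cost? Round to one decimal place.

Q* ≈ 740.5 cases

Annual demand D = 1,670 × 12 = 20,040.
EOQ = √(2DS / H) = √(2 × 20,040 × 368 / 26.9).
= √(14,749,440 / 26.9) = √548,306.3197 ≈ 740.477.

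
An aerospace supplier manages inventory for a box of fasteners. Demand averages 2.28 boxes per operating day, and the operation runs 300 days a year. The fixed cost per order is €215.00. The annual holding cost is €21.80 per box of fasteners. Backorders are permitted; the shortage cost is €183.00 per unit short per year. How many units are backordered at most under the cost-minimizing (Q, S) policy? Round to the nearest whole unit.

Annual demand D = 2.28 × 300 = 684.
With planned backorders, Q* = √(2DS/H) · √((H+B)/B).
√(2DS/H) = √(2 × 684 × 215 / 21.8) = 116.154.
√((H+B)/B) = √((21.8+183)/183) = 1.0579.
Q* ≈ 122.878.
S* = Q* · H/(H+B) = 122.878 × 21.8/204.8 ≈ 13.080.

S* ≈ 13 boxes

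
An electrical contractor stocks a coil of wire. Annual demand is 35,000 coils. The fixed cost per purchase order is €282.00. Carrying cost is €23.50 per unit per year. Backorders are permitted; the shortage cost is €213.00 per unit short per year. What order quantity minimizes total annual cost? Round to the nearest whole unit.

With planned backorders, Q* = √(2DS/H) · √((H+B)/B).
√(2DS/H) = √(2 × 35,000 × 282 / 23.5) = 916.515.
√((H+B)/B) = √((23.5+213)/213) = 1.0537.
Q* ≈ 965.752.

Q* ≈ 966 coils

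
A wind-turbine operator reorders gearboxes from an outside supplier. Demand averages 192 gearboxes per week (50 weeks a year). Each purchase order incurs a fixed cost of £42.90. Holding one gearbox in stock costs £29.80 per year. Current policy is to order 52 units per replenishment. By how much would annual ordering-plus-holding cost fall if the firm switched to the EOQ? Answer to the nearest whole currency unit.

Annual demand D = 192 × 50 = 9,600.
EOQ = √(2DS/H) = √(2 × 9,600 × 42.9 / 29.8) ≈ 166.25.
Cost at Q* = (D/Q*)S + (Q*/2)H = √(2DSH) ≈ £4,954.36.
Cost at Q = 52: (9,600/52)×42.9 + (52/2)×29.8 = £7,920.00 + £774.80 = £8,694.80.
Excess = £8,694.80 − £4,954.36 = £3,740.44.

Extra cost ≈ £3,740 per year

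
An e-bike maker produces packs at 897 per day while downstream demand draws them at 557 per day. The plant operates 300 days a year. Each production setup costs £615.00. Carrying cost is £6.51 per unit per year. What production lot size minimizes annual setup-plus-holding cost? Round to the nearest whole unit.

Annual demand D = 557 × 300 = 167,100.
Production build-up factor (1 − d/p) = 1 − 557/897 = 0.3790.
Q* = √(2DS / (H(1 − d/p))) = √(2 × 167,100 × 615 / (6.51 × 0.3790)).
= √(205,533,000 / 2.4676) ≈ 9126.559.

Q* ≈ 9,127 packs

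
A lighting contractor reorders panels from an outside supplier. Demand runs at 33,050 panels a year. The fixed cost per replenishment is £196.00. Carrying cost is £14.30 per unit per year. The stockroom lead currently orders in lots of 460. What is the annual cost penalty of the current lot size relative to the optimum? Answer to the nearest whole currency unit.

EOQ = √(2DS/H) = √(2 × 33,050 × 196 / 14.3) ≈ 951.83.
Cost at Q* = (D/Q*)S + (Q*/2)H = √(2DSH) ≈ £13,611.21.
Cost at Q = 460: (33,050/460)×196 + (460/2)×14.3 = £14,082.17 + £3,289.00 = £17,371.17.
Excess = £17,371.17 − £13,611.21 = £3,759.96.

Extra cost ≈ £3,760 per year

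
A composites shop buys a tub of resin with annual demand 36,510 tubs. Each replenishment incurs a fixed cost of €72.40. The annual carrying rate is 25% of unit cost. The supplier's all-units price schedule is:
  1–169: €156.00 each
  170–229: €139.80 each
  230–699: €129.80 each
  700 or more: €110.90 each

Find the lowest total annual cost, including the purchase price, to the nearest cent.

Holding cost per unit per year at price C is H = 0.25·C.
Evaluate total cost at each tier's feasible EOQ or, if the EOQ is below the tier, at the tier's minimum quantity.
Tier 1 (€156.00): EOQ = 368.2 exceeds tier's upper bound 169, so this tier is dominated.
Tier 2 (€139.80): EOQ = 388.9 exceeds tier's upper bound 229, so this tier is dominated.
EOQ at €129.80 = 403.6 (feasible in tier 3): TC = 36,510×€129.80 + (36,510/403.6)×72.4 + (403.6/2)×0.25×€129.80 = €4,752,095.78.
EOQ at €110.90 = 436.7 < 700, so use break Q=700: TC = 36,510×€110.90 + (36,510/700.0)×72.4 + (700.0/2)×0.25×€110.90 = €4,062,438.93.
Lowest total cost among the candidates is at Q = 700.0.

TC* ≈ €4,062,438.93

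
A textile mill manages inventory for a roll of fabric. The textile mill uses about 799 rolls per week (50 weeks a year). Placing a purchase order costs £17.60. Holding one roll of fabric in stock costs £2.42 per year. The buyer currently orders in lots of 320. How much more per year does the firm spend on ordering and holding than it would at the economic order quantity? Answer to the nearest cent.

Extra cost ≈ £739.70 per year

Annual demand D = 799 × 50 = 39,950.
EOQ = √(2DS/H) = √(2 × 39,950 × 17.6 / 2.42) ≈ 762.29.
Cost at Q* = (D/Q*)S + (Q*/2)H = √(2DSH) ≈ £1,844.75.
Cost at Q = 320: (39,950/320)×17.6 + (320/2)×2.42 = £2,197.25 + £387.20 = £2,584.45.
Excess = £2,584.45 − £1,844.75 = £739.70.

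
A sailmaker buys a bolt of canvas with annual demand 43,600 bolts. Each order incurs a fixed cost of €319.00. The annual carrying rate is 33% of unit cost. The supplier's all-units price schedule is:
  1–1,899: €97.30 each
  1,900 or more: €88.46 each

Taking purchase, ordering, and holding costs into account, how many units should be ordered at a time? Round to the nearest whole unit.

Q* ≈ 1,900 bolts

Holding cost per unit per year at price C is H = 0.33·C.
Candidates are each tier's EOQ (if it falls in that tier) and each price-break quantity.
EOQ at €97.30 = 930.8 (feasible in tier 1): TC = 43,600×€97.30 + (43,600/930.8)×319 + (930.8/2)×0.33×€97.30 = €4,272,165.94.
EOQ at €88.46 = 976.2 < 1900, so use break Q=1900: TC = 43,600×€88.46 + (43,600/1900.0)×319 + (1900.0/2)×0.33×€88.46 = €3,891,908.42.
Lowest total cost is €3,891,908.42 at Q = 1900.0.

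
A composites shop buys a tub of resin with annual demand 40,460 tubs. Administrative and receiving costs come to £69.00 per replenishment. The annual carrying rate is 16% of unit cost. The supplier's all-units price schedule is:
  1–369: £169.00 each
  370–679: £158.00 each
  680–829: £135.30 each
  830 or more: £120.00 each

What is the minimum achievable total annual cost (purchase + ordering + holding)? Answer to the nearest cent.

Holding cost per unit per year at price C is H = 0.16·C.
Candidates are each tier's EOQ (if it falls in that tier) and each price-break quantity.
Tier 1 (£169.00): EOQ = 454.4 exceeds tier's upper bound 369, so this tier is dominated.
EOQ at £158.00 = 470.0 (feasible in tier 2): TC = 40,460×£158.00 + (40,460/470.0)×69 + (470.0/2)×0.16×£158.00 = £6,404,560.67.
EOQ at £135.30 = 507.9 < 680, so use break Q=680: TC = 40,460×£135.30 + (40,460/680.0)×69 + (680.0/2)×0.16×£135.30 = £5,485,703.82.
EOQ at £120.00 = 539.3 < 830, so use break Q=830: TC = 40,460×£120.00 + (40,460/830.0)×69 + (830.0/2)×0.16×£120.00 = £4,866,531.54.
Lowest total cost among the candidates is at Q = 830.0.

TC* ≈ £4,866,531.54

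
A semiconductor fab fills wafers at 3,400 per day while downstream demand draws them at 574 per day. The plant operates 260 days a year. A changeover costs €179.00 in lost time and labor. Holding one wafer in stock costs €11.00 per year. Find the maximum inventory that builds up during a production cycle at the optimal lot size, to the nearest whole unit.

Annual demand D = 574 × 260 = 149,240.
Production build-up factor (1 − d/p) = 1 − 574/3,400 = 0.8312.
Q* = √(2DS / (H(1 − d/p))) = √(2 × 149,240 × 179 / (11 × 0.8312)).
= √(53,427,920 / 9.1429) ≈ 2417.359.
Maximum inventory = Q*(1 − d/p) = 2417.359 × 0.8312 ≈ 2009.252.

I_max ≈ 2,009 wafers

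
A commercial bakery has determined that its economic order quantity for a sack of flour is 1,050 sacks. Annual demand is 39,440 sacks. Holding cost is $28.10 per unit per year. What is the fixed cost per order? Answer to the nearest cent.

S ≈ $392.75

Squaring Q* = √(2DS/H) gives Q*² = 2DS/H.
From Q* = √(2DS/H): S = Q*²H / (2D) = 1,050² × 28.1 / (2 × 39,440) = 392.7516.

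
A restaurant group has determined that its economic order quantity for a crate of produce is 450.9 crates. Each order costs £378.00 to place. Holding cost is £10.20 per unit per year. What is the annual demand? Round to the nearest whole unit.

D ≈ 2,743 crates per year

The basic EOQ model gives Q* = √(2DS/H); rearrange for the unknown.
From Q* = √(2DS/H): D = Q*²H / (2S) = 450.9² × 10.2 / (2 × 378) = 2743.082.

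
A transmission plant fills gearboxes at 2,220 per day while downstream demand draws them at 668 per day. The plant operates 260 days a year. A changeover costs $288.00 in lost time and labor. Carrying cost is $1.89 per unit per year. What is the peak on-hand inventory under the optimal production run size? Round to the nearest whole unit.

Annual demand D = 668 × 260 = 173,680.
Production build-up factor (1 − d/p) = 1 − 668/2,220 = 0.6991.
Q* = √(2DS / (H(1 − d/p))) = √(2 × 173,680 × 288 / (1.89 × 0.6991)).
= √(100,039,680 / 1.3213) ≈ 8701.335.
Maximum inventory = Q*(1 − d/p) = 8701.335 × 0.6991 ≈ 6083.095.

I_max ≈ 6,083 gearboxes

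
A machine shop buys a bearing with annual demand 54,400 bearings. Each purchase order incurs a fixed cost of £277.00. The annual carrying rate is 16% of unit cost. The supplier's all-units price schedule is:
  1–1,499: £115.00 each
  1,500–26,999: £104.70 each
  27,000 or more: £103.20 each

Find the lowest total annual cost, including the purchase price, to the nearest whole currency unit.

Holding cost per unit per year at price C is H = 0.16·C.
For each price level, check whether its EOQ is feasible; otherwise the best quantity at that price is the breakpoint.
EOQ at £115.00 = 1279.8 (feasible in tier 1): TC = 54,400×£115.00 + (54,400/1279.8)×277 + (1279.8/2)×0.16×£115.00 = £6,279,548.50.
EOQ at £104.70 = 1341.3 < 1500, so use break Q=1500: TC = 54,400×£104.70 + (54,400/1500.0)×277 + (1500.0/2)×0.16×£104.70 = £5,718,289.87.
EOQ at £103.20 = 1351.0 < 27000, so use break Q=27000: TC = 54,400×£103.20 + (54,400/27000.0)×277 + (27000.0/2)×0.16×£103.20 = £5,837,550.10.
Lowest total cost among the candidates is at Q = 1500.0.

TC* ≈ £5,718,290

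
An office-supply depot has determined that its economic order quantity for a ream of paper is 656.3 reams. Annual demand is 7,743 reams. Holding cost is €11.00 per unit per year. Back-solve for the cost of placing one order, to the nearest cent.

Invert the EOQ relation Q*² = 2DS/H.
From Q* = √(2DS/H): S = Q*²H / (2D) = 656.3² × 11 / (2 × 7,743) = 305.9555.

S ≈ €305.96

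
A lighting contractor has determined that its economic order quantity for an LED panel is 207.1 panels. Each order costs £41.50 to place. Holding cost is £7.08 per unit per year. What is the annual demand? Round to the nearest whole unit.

Invert the EOQ relation Q*² = 2DS/H.
From Q* = √(2DS/H): D = Q*²H / (2S) = 207.1² × 7.08 / (2 × 41.5) = 3658.604.

D ≈ 3,659 panels per year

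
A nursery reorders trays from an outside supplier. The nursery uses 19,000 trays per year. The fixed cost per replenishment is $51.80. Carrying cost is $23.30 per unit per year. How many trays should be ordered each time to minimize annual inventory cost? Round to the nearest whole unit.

EOQ = √(2DS / H) = √(2 × 19,000 × 51.8 / 23.3).
= √(1,968,400 / 23.3) = √84,480.6867 ≈ 290.656.

Q* ≈ 291 trays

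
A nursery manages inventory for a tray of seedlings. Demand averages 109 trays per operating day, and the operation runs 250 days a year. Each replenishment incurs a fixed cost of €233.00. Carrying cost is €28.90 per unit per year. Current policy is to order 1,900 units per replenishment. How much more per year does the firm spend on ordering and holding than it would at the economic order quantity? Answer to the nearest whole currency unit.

Extra cost ≈ €11,640 per year

Annual demand D = 109 × 250 = 27,250.
EOQ = √(2DS/H) = √(2 × 27,250 × 233 / 28.9) ≈ 662.87.
Cost at Q* = (D/Q*)S + (Q*/2)H = √(2DSH) ≈ €19,156.90.
Cost at Q = 1,900: (27,250/1,900)×233 + (1,900/2)×28.9 = €3,341.71 + €27,455.00 = €30,796.71.
Excess = €30,796.71 − €19,156.90 = €11,639.81.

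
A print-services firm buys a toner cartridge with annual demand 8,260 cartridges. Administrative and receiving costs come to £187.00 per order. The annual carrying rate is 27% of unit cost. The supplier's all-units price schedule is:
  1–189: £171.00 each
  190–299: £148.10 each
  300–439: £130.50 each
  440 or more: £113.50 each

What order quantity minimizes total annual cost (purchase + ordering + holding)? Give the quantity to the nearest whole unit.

Q* ≈ 440 cartridges

Holding cost per unit per year at price C is H = 0.27·C.
Candidates are each tier's EOQ (if it falls in that tier) and each price-break quantity.
Tier 1 (£171.00): EOQ = 258.7 exceeds tier's upper bound 189, so this tier is dominated.
EOQ at £148.10 = 277.9 (feasible in tier 2): TC = 8,260×£148.10 + (8,260/277.9)×187 + (277.9/2)×0.27×£148.10 = £1,234,420.38.
EOQ at £130.50 = 296.1 < 300, so use break Q=300: TC = 8,260×£130.50 + (8,260/300.0)×187 + (300.0/2)×0.27×£130.50 = £1,088,363.98.
EOQ at £113.50 = 317.5 < 440, so use break Q=440: TC = 8,260×£113.50 + (8,260/440.0)×187 + (440.0/2)×0.27×£113.50 = £947,762.40.
Lowest total cost is £947,762.40 at Q = 440.0.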